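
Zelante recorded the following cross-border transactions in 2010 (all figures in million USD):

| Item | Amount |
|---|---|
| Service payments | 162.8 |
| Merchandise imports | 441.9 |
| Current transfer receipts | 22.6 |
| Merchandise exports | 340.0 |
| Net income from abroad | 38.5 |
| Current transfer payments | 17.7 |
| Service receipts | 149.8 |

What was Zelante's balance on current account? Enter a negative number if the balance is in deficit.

-71.5

Goods balance = 340.0 - 441.9 = -101.9
Services balance = 149.8 - 162.8 = -13.0
Trade balance (goods + services) = -101.9 + (-13.0) = -114.9
Net primary income = 38.5
Net secondary income = 22.6 - 17.7 = 4.9
Current account = -114.9 + 38.5 + 4.9 = -71.5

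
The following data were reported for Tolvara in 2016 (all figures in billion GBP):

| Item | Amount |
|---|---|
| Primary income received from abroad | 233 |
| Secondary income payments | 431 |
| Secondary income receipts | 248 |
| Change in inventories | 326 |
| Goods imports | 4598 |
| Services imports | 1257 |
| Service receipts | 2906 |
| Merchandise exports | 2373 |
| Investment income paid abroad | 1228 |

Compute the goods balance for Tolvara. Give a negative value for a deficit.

Goods balance = 2373 - 4598 = -2225

-2225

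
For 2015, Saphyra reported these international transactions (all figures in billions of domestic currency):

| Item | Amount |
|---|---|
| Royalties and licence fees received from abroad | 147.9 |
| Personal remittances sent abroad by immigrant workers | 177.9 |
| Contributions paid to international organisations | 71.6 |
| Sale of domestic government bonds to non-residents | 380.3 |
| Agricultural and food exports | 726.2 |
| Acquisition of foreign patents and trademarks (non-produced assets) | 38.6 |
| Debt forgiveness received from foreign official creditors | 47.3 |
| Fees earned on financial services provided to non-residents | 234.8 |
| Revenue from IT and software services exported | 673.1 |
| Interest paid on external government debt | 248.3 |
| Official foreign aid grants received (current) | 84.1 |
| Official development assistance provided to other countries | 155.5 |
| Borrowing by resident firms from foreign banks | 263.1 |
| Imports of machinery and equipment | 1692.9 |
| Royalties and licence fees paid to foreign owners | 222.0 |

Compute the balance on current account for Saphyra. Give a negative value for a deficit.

-702.1

Goods: 726.2 - 1692.9 = -966.7
Services: 147.9 + 673.1 - 222.0 + 234.8 = 833.8
Primary income: -248.3
Secondary income: -71.6 - 155.5 - 177.9 + 84.1 = -320.9
Current account = (-966.7) + 833.8 + (-248.3) + (-320.9) = -702.1
(Excluded from the current account — financial account: sale of domestic government bonds to non-residents 380.3, borrowing by resident firms from foreign banks 263.1; capital account: acquisition of foreign patents and trademarks (non-produced assets) 38.6, debt forgiveness received from foreign official creditors 47.3.)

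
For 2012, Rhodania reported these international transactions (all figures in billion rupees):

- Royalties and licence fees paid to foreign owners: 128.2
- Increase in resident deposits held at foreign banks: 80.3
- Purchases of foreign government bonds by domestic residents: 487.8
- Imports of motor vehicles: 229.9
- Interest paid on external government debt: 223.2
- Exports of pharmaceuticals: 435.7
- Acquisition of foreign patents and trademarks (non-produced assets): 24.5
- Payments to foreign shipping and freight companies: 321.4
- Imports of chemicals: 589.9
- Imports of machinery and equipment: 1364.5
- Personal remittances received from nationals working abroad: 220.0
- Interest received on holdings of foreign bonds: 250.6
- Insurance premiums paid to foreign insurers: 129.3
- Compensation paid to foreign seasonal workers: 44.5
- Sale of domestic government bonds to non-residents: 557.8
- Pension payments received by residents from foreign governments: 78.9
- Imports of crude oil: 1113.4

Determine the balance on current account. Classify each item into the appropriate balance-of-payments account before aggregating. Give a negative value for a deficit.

-3159.1

Goods: -229.9 - 1364.5 - 1113.4 - 589.9 + 435.7 = -2862.0
Services: -321.4 - 128.2 - 129.3 = -578.9
Primary income: -223.2 + 250.6 - 44.5 = -17.1
Secondary income: 220.0 + 78.9 = 298.9
Current account = (-2862.0) + (-578.9) + (-17.1) + 298.9 = -3159.1
(Excluded from the current account — financial account: increase in resident deposits held at foreign banks 80.3, purchases of foreign government bonds by domestic residents 487.8, sale of domestic government bonds to non-residents 557.8; capital account: acquisition of foreign patents and trademarks (non-produced assets) 24.5.)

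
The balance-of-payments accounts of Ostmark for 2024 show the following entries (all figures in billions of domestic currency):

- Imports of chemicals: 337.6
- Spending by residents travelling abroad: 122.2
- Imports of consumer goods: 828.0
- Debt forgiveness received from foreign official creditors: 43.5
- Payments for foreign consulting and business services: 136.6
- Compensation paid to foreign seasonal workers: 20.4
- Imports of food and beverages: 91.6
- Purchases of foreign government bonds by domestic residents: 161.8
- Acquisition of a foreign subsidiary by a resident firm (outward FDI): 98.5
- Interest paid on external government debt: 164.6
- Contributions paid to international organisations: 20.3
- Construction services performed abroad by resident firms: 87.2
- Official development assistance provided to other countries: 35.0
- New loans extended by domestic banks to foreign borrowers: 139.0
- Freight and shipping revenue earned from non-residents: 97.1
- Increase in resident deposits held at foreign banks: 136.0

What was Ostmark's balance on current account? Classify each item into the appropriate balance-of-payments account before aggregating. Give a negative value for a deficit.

-1572.0

Goods: -828.0 - 337.6 - 91.6 = -1257.2
Services: -136.6 - 122.2 + 87.2 + 97.1 = -74.5
Primary income: -20.4 - 164.6 = -185.0
Secondary income: -35.0 - 20.3 = -55.3
Current account = (-1257.2) + (-74.5) + (-185.0) + (-55.3) = -1572.0
(Excluded from the current account — capital account: debt forgiveness received from foreign official creditors 43.5; financial account: purchases of foreign government bonds by domestic residents 161.8, acquisition of a foreign subsidiary by a resident firm (outward FDI) 98.5, new loans extended by domestic banks to foreign borrowers 139.0, increase in resident deposits held at foreign banks 136.0.)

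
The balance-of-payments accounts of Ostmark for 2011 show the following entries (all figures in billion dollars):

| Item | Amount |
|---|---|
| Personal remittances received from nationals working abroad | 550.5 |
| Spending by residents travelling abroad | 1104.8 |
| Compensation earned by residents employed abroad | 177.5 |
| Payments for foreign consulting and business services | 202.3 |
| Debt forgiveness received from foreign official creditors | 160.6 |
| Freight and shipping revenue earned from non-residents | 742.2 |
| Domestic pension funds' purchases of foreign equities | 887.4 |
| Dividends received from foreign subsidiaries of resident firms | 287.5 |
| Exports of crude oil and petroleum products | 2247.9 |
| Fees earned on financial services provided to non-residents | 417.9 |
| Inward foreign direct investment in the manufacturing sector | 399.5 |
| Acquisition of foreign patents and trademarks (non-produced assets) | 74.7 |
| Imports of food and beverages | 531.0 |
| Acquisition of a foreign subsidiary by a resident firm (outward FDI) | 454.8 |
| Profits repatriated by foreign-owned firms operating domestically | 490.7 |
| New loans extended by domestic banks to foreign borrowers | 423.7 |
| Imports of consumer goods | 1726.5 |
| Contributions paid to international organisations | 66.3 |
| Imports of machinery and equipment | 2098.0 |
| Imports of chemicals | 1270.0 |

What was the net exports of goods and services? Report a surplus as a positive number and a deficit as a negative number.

-3524.6

Goods: -2098.0 - 1726.5 - 531.0 - 1270.0 + 2247.9 = -3377.6
Services: -1104.8 + 742.2 + 417.9 - 202.3 = -147.0
Trade balance = -3377.6 + (-147.0) = -3524.6
(Excluded from the trade balance — secondary income: personal remittances received from nationals working abroad 550.5, contributions paid to international organisations 66.3; primary income: compensation earned by residents employed abroad 177.5, dividends received from foreign subsidiaries of resident firms 287.5, profits repatriated by foreign-owned firms operating domestically 490.7; capital account: debt forgiveness received from foreign official creditors 160.6, acquisition of foreign patents and trademarks (non-produced assets) 74.7; financial account: domestic pension funds' purchases of foreign equities 887.4, inward foreign direct investment in the manufacturing sector 399.5, acquisition of a foreign subsidiary by a resident firm (outward FDI) 454.8, new loans extended by domestic banks to foreign borrowers 423.7.)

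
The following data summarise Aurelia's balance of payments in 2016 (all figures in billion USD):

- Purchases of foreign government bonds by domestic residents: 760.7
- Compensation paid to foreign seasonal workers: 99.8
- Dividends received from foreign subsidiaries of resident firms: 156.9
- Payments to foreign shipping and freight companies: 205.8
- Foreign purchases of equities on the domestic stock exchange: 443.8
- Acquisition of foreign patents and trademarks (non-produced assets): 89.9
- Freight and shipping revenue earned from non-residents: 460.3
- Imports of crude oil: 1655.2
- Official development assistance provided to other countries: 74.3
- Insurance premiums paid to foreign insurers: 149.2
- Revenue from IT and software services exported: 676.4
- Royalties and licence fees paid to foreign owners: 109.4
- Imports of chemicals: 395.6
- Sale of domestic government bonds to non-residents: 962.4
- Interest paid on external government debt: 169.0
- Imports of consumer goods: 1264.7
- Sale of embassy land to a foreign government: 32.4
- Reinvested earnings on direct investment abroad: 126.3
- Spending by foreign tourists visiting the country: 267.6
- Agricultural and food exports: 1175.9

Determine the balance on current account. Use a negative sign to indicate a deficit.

Goods: -1264.7 + 1175.9 - 1655.2 - 395.6 = -2139.6
Services: 267.6 - 205.8 - 109.4 + 676.4 + 460.3 - 149.2 = 939.9
Primary income: 126.3 - 99.8 + 156.9 - 169.0 = 14.4
Secondary income: -74.3
Current account = (-2139.6) + 939.9 + 14.4 + (-74.3) = -1259.6
(Excluded from the current account — financial account: purchases of foreign government bonds by domestic residents 760.7, foreign purchases of equities on the domestic stock exchange 443.8, sale of domestic government bonds to non-residents 962.4; capital account: acquisition of foreign patents and trademarks (non-produced assets) 89.9, sale of embassy land to a foreign government 32.4.)

-1259.6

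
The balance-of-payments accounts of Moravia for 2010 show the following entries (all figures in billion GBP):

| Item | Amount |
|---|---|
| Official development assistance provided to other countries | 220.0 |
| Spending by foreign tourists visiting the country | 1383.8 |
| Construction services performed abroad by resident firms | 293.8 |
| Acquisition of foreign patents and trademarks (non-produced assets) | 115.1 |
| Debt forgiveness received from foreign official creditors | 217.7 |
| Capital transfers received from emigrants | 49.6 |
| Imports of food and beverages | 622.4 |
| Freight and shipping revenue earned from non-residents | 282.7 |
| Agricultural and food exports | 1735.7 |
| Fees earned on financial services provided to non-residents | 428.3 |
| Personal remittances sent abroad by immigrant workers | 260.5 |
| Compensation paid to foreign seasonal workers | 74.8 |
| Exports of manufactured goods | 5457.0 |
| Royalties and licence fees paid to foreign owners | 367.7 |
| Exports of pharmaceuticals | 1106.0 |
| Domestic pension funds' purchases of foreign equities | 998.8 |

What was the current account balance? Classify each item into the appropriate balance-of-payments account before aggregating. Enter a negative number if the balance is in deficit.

9141.9

Goods: 5457.0 - 622.4 + 1735.7 + 1106.0 = 7676.3
Services: 282.7 + 293.8 - 367.7 + 1383.8 + 428.3 = 2020.9
Primary income: -74.8
Secondary income: -220.0 - 260.5 = -480.5
Current account = 7676.3 + 2020.9 + (-74.8) + (-480.5) = 9141.9
(Excluded from the current account — capital account: acquisition of foreign patents and trademarks (non-produced assets) 115.1, debt forgiveness received from foreign official creditors 217.7, capital transfers received from emigrants 49.6; financial account: domestic pension funds' purchases of foreign equities 998.8.)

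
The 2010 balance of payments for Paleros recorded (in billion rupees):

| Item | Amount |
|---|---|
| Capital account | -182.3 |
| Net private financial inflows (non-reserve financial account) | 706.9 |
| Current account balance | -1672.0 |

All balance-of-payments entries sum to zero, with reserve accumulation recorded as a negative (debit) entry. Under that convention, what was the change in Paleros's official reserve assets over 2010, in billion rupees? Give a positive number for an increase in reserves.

-1147.4

Official reserve transactions balance = -((-1672.0) + (-182.3) + 706.9) = 1147.4
An accumulation of reserves is recorded as a debit (negative entry), so the change in the stock of reserves is the negative of that balance.
Change in official reserves = -(1147.4) = -1147.4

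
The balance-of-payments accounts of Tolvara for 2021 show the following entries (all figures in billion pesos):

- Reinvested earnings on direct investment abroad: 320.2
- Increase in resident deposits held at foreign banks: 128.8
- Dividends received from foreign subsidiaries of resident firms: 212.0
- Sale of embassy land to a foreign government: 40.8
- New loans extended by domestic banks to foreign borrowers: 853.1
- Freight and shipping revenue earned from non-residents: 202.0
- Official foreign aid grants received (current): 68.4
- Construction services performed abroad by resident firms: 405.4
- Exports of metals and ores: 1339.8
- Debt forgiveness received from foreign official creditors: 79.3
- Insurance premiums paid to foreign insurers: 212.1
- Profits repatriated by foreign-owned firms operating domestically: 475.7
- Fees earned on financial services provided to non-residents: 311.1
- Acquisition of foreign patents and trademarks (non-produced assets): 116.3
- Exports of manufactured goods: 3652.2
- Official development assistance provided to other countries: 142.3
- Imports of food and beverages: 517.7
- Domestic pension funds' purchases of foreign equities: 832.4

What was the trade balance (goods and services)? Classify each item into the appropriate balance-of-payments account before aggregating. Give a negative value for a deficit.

5180.7

Goods: 1339.8 + 3652.2 - 517.7 = 4474.3
Services: 311.1 - 212.1 + 405.4 + 202.0 = 706.4
Trade balance = 4474.3 + 706.4 = 5180.7
(Excluded from the trade balance — primary income: reinvested earnings on direct investment abroad 320.2, dividends received from foreign subsidiaries of resident firms 212.0, profits repatriated by foreign-owned firms operating domestically 475.7; financial account: increase in resident deposits held at foreign banks 128.8, new loans extended by domestic banks to foreign borrowers 853.1, domestic pension funds' purchases of foreign equities 832.4; capital account: sale of embassy land to a foreign government 40.8, debt forgiveness received from foreign official creditors 79.3, acquisition of foreign patents and trademarks (non-produced assets) 116.3; secondary income: official foreign aid grants received (current) 68.4, official development assistance provided to other countries 142.3.)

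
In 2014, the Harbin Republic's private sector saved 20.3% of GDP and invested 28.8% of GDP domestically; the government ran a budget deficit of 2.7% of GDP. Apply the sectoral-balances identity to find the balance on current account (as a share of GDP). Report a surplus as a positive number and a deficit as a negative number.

By the sectoral-balances identity, CA = (S_private - I) + (T - G).
Private balance = 20.3 - 28.8 = -8.5
Government balance (T - G) = -2.7
CA = -8.5 + (-2.7) = -11.2

-11.2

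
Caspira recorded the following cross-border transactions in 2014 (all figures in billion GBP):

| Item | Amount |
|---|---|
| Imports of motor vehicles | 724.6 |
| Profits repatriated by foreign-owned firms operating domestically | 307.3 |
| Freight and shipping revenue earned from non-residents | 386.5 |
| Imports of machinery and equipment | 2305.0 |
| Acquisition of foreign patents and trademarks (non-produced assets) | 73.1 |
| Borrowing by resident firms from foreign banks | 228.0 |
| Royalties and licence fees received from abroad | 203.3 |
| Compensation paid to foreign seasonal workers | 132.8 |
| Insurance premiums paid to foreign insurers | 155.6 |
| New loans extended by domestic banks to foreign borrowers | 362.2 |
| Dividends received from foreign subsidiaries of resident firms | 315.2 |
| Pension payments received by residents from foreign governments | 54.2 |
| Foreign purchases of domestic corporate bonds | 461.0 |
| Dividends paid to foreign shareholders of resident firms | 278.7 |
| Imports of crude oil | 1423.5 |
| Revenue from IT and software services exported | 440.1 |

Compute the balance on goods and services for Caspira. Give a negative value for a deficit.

Goods: -724.6 - 1423.5 - 2305.0 = -4453.1
Services: 203.3 + 440.1 + 386.5 - 155.6 = 874.3
Trade balance = -4453.1 + 874.3 = -3578.8
(Excluded from the trade balance — primary income: profits repatriated by foreign-owned firms operating domestically 307.3, compensation paid to foreign seasonal workers 132.8, dividends received from foreign subsidiaries of resident firms 315.2, dividends paid to foreign shareholders of resident firms 278.7; capital account: acquisition of foreign patents and trademarks (non-produced assets) 73.1; financial account: borrowing by resident firms from foreign banks 228.0, new loans extended by domestic banks to foreign borrowers 362.2, foreign purchases of domestic corporate bonds 461.0; secondary income: pension payments received by residents from foreign governments 54.2.)

-3578.8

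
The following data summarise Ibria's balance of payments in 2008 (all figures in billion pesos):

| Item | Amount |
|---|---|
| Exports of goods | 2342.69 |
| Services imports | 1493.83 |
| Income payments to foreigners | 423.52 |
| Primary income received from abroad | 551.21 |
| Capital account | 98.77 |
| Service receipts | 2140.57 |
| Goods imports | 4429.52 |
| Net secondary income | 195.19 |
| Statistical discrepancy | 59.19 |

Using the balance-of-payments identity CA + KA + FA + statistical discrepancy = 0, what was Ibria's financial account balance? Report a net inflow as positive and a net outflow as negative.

Goods balance = 2342.69 - 4429.52 = -2086.83
Services balance = 2140.57 - 1493.83 = 646.74
Trade balance (goods + services) = -2086.83 + 646.74 = -1440.09
Net primary income = 551.21 - 423.52 = 127.69
Net secondary income = 195.19
Current account = -1440.09 + 127.69 + 195.19 = -1117.21
Financial account = -(-1117.21 + 98.77 + 59.19) = 959.25

959.25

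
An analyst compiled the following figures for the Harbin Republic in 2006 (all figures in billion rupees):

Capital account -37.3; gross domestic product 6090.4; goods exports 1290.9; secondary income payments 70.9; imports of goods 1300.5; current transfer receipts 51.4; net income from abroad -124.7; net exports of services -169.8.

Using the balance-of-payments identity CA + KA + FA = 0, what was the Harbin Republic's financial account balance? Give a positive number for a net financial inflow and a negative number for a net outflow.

360.9

Goods balance = 1290.9 - 1300.5 = -9.6
Services balance = -169.8
Trade balance (goods + services) = -9.6 + (-169.8) = -179.4
Net primary income = -124.7
Net secondary income = 51.4 - 70.9 = -19.5
Current account = -179.4 + (-124.7) + (-19.5) = -323.6
Financial account = -(-323.6 + (-37.3)) = 360.9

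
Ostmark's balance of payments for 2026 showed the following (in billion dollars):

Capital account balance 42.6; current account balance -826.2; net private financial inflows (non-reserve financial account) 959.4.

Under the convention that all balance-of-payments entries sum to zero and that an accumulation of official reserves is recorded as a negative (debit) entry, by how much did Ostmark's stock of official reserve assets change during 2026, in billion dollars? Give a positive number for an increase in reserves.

Official reserve transactions balance = -((-826.2) + 42.6 + 959.4) = -175.8
An accumulation of reserves is recorded as a debit (negative entry), so the change in the stock of reserves is the negative of that balance.
Change in official reserves = -(-175.8) = 175.8

175.8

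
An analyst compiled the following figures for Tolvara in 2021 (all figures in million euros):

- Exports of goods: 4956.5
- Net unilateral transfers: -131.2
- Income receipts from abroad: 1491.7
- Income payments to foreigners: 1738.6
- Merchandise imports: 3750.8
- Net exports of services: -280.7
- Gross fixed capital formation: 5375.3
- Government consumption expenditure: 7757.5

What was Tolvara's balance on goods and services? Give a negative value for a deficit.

925.0

Goods balance = 4956.5 - 3750.8 = 1205.7
Services balance = -280.7
Trade balance (goods + services) = 1205.7 + (-280.7) = 925.0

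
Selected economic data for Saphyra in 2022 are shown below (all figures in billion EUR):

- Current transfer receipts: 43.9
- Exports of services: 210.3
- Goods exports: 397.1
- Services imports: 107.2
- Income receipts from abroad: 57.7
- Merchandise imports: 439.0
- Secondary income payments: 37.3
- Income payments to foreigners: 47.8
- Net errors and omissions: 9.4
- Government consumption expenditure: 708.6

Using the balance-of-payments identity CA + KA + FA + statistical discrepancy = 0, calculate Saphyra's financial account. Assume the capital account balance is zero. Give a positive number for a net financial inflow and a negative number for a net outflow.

Goods balance = 397.1 - 439.0 = -41.9
Services balance = 210.3 - 107.2 = 103.1
Trade balance (goods + services) = -41.9 + 103.1 = 61.2
Net primary income = 57.7 - 47.8 = 9.9
Net secondary income = 43.9 - 37.3 = 6.6
Current account = 61.2 + 9.9 + 6.6 = 77.7
Financial account = -(77.7 + 9.4) = -87.1

-87.1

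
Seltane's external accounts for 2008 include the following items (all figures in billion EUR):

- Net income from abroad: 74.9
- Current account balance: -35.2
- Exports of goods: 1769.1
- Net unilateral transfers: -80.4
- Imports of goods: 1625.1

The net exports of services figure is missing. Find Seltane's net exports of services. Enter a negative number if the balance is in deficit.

Current account = goods balance + services balance + net primary income + net secondary income
Sum of the known components = 138.5
Net exports of services = CA - (known components) = -35.2 - 138.5 = -173.7

-173.7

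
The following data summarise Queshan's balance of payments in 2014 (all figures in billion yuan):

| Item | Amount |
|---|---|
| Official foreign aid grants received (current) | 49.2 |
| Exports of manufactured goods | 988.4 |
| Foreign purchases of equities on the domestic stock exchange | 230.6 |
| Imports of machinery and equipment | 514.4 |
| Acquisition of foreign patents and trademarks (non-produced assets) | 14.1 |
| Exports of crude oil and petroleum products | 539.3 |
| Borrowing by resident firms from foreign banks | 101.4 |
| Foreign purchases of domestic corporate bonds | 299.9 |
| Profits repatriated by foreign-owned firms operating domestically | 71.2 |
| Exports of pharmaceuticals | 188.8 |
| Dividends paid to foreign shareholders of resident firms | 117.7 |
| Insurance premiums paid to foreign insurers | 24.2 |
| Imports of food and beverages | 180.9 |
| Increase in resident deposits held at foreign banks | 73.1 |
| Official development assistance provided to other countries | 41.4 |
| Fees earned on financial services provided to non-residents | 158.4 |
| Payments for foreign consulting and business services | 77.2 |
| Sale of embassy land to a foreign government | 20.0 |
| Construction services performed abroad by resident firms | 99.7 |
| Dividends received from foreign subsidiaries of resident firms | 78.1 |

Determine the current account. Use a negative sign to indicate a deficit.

1074.9

Goods: -180.9 + 539.3 + 988.4 - 514.4 + 188.8 = 1021.2
Services: 99.7 - 77.2 + 158.4 - 24.2 = 156.7
Primary income: -71.2 + 78.1 - 117.7 = -110.8
Secondary income: 49.2 - 41.4 = 7.8
Current account = 1021.2 + 156.7 + (-110.8) + 7.8 = 1074.9
(Excluded from the current account — financial account: foreign purchases of equities on the domestic stock exchange 230.6, borrowing by resident firms from foreign banks 101.4, foreign purchases of domestic corporate bonds 299.9, increase in resident deposits held at foreign banks 73.1; capital account: acquisition of foreign patents and trademarks (non-produced assets) 14.1, sale of embassy land to a foreign government 20.0.)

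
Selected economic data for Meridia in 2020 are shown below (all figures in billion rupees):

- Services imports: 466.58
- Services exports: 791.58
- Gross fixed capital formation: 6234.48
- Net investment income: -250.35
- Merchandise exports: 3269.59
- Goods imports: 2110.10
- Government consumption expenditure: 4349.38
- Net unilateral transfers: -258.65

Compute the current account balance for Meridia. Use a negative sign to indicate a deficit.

975.49

Goods balance = 3269.59 - 2110.10 = 1159.49
Services balance = 791.58 - 466.58 = 325.00
Trade balance (goods + services) = 1159.49 + 325.00 = 1484.49
Net primary income = -250.35
Net secondary income = -258.65
Current account = 1484.49 + (-250.35) + (-258.65) = 975.49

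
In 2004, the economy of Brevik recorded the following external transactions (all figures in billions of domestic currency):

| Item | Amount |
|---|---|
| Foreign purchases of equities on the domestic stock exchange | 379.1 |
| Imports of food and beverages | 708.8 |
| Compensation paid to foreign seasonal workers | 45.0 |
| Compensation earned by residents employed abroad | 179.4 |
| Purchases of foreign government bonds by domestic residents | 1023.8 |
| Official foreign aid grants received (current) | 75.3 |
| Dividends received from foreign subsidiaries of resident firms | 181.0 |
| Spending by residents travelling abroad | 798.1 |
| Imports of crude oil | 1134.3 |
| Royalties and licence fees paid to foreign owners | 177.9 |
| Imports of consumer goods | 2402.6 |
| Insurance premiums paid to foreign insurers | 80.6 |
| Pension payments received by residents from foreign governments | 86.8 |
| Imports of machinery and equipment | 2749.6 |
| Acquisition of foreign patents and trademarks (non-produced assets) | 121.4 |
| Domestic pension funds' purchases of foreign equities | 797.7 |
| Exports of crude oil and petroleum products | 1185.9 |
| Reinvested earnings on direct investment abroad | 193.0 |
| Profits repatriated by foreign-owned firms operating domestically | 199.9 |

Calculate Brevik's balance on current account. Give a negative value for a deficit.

Goods: -2749.6 - 708.8 - 2402.6 - 1134.3 + 1185.9 = -5809.4
Services: -798.1 - 80.6 - 177.9 = -1056.6
Primary income: 181.0 + 179.4 + 193.0 - 45.0 - 199.9 = 308.5
Secondary income: 75.3 + 86.8 = 162.1
Current account = (-5809.4) + (-1056.6) + 308.5 + 162.1 = -6395.4
(Excluded from the current account — financial account: foreign purchases of equities on the domestic stock exchange 379.1, purchases of foreign government bonds by domestic residents 1023.8, domestic pension funds' purchases of foreign equities 797.7; capital account: acquisition of foreign patents and trademarks (non-produced assets) 121.4.)

-6395.4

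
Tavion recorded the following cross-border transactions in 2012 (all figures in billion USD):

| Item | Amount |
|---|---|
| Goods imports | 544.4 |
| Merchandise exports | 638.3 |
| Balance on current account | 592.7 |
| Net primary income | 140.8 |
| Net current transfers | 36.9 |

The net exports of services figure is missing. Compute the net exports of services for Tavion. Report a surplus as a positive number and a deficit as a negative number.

321.1

Current account = goods balance + services balance + net primary income + net secondary income
Sum of the known components = 271.6
Net exports of services = CA - (known components) = 592.7 - 271.6 = 321.1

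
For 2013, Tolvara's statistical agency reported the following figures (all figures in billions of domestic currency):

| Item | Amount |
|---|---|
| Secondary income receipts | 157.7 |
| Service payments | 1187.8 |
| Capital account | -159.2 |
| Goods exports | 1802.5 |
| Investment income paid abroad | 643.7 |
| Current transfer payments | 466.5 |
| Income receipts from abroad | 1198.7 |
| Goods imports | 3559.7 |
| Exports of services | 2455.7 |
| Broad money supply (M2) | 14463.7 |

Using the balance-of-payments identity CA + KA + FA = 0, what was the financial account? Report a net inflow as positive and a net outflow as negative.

Goods balance = 1802.5 - 3559.7 = -1757.2
Services balance = 2455.7 - 1187.8 = 1267.9
Trade balance (goods + services) = -1757.2 + 1267.9 = -489.3
Net primary income = 1198.7 - 643.7 = 555.0
Net secondary income = 157.7 - 466.5 = -308.8
Current account = -489.3 + 555.0 + (-308.8) = -243.1
Financial account = -(-243.1 + (-159.2)) = 402.3

402.3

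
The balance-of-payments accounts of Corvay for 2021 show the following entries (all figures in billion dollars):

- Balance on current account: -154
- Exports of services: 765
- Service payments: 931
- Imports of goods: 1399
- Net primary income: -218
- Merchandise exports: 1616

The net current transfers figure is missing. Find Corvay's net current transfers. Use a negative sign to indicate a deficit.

Current account = goods balance + services balance + net primary income + net secondary income
Sum of the known components = -167
Net current transfers = CA - (known components) = -154 - (-167) = 13

13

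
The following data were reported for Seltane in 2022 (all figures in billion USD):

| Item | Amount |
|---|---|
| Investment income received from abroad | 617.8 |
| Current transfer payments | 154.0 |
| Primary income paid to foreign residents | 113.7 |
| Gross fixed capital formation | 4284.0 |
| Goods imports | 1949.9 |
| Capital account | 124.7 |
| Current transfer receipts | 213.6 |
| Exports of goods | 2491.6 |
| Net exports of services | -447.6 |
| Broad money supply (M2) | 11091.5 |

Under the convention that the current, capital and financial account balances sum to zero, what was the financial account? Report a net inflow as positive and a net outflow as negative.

Goods balance = 2491.6 - 1949.9 = 541.7
Services balance = -447.6
Trade balance (goods + services) = 541.7 + (-447.6) = 94.1
Net primary income = 617.8 - 113.7 = 504.1
Net secondary income = 213.6 - 154.0 = 59.6
Current account = 94.1 + 504.1 + 59.6 = 657.8
Financial account = -(657.8 + 124.7) = -782.5

-782.5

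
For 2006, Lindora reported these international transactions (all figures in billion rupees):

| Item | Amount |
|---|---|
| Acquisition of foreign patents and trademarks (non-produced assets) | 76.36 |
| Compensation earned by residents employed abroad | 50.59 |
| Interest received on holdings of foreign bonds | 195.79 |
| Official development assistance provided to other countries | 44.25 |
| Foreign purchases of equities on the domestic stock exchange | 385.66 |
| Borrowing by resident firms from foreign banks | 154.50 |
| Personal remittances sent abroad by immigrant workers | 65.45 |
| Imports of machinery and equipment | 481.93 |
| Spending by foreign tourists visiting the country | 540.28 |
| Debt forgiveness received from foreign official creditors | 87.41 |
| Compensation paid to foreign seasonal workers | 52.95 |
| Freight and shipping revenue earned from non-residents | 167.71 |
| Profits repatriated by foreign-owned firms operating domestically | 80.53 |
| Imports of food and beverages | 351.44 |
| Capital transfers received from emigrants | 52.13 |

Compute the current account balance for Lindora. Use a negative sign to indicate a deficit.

Goods: -481.93 - 351.44 = -833.37
Services: 540.28 + 167.71 = 707.99
Primary income: -52.95 + 50.59 - 80.53 + 195.79 = 112.90
Secondary income: -65.45 - 44.25 = -109.70
Current account = (-833.37) + 707.99 + 112.90 + (-109.70) = -122.18
(Excluded from the current account — capital account: acquisition of foreign patents and trademarks (non-produced assets) 76.36, debt forgiveness received from foreign official creditors 87.41, capital transfers received from emigrants 52.13; financial account: foreign purchases of equities on the domestic stock exchange 385.66, borrowing by resident firms from foreign banks 154.50.)

-122.18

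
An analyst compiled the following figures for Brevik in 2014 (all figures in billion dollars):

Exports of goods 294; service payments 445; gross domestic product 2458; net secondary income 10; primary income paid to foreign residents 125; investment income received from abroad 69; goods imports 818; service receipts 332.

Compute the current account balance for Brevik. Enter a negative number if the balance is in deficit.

Goods balance = 294 - 818 = -524
Services balance = 332 - 445 = -113
Trade balance (goods + services) = -524 + (-113) = -637
Net primary income = 69 - 125 = -56
Net secondary income = 10
Current account = -637 + (-56) + 10 = -683

-683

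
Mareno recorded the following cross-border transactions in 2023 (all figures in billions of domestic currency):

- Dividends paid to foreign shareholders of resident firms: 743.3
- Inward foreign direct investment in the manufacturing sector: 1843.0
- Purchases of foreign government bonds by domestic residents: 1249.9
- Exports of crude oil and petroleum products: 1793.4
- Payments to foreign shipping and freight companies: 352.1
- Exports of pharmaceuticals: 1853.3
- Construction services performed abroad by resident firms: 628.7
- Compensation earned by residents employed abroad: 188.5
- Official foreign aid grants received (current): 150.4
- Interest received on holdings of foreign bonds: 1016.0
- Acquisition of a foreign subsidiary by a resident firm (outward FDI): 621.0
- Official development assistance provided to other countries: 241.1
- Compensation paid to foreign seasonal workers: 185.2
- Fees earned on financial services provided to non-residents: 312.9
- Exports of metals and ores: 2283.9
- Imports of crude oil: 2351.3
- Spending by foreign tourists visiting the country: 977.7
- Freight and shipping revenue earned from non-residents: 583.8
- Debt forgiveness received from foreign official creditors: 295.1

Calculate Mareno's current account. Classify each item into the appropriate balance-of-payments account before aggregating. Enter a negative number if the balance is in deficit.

5915.6

Goods: 2283.9 + 1853.3 - 2351.3 + 1793.4 = 3579.3
Services: 628.7 + 312.9 + 583.8 - 352.1 + 977.7 = 2151.0
Primary income: -743.3 - 185.2 + 1016.0 + 188.5 = 276.0
Secondary income: -241.1 + 150.4 = -90.7
Current account = 3579.3 + 2151.0 + 276.0 + (-90.7) = 5915.6
(Excluded from the current account — financial account: inward foreign direct investment in the manufacturing sector 1843.0, purchases of foreign government bonds by domestic residents 1249.9, acquisition of a foreign subsidiary by a resident firm (outward FDI) 621.0; capital account: debt forgiveness received from foreign official creditors 295.1.)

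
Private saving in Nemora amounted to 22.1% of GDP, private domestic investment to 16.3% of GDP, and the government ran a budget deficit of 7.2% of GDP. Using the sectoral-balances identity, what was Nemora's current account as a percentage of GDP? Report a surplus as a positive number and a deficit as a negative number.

-1.4

By the sectoral-balances identity, CA = (S_private - I) + (T - G).
Private balance = 22.1 - 16.3 = 5.8
Government balance (T - G) = -7.2
CA = 5.8 + (-7.2) = -1.4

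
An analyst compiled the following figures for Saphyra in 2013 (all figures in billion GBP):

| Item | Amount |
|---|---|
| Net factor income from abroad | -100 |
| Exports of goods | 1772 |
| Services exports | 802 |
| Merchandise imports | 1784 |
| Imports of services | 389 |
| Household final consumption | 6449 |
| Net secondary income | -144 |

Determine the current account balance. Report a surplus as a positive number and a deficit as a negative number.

Goods balance = 1772 - 1784 = -12
Services balance = 802 - 389 = 413
Trade balance (goods + services) = -12 + 413 = 401
Net primary income = -100
Net secondary income = -144
Current account = 401 + (-100) + (-144) = 157

157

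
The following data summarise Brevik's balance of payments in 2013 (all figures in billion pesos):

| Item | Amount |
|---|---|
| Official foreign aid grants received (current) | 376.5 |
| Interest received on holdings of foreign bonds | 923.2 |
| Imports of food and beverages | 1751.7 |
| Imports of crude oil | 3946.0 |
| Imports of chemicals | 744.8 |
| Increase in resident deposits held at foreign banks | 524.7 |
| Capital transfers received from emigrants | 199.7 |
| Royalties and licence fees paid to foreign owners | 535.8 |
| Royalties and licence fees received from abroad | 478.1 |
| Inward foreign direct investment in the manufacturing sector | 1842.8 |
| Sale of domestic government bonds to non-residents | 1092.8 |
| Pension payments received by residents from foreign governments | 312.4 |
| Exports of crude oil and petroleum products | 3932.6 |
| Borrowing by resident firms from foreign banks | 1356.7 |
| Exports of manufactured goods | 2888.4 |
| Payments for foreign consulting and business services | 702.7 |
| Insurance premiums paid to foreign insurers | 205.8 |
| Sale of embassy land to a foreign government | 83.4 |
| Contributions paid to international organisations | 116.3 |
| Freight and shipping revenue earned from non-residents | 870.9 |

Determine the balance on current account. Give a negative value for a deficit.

Goods: -744.8 - 1751.7 - 3946.0 + 2888.4 + 3932.6 = 378.5
Services: -535.8 + 870.9 - 702.7 - 205.8 + 478.1 = -95.3
Primary income: 923.2
Secondary income: 376.5 + 312.4 - 116.3 = 572.6
Current account = 378.5 + (-95.3) + 923.2 + 572.6 = 1779.0
(Excluded from the current account — financial account: increase in resident deposits held at foreign banks 524.7, inward foreign direct investment in the manufacturing sector 1842.8, sale of domestic government bonds to non-residents 1092.8, borrowing by resident firms from foreign banks 1356.7; capital account: capital transfers received from emigrants 199.7, sale of embassy land to a foreign government 83.4.)

1779.0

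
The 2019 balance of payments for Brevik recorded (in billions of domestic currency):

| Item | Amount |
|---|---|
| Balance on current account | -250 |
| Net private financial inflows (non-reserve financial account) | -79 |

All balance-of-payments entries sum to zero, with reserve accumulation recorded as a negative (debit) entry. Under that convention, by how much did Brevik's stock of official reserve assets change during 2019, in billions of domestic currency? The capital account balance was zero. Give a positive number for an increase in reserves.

-329

Official reserve transactions balance = -((-250) + (-79)) = 329
An accumulation of reserves is recorded as a debit (negative entry), so the change in the stock of reserves is the negative of that balance.
Change in official reserves = -(329) = -329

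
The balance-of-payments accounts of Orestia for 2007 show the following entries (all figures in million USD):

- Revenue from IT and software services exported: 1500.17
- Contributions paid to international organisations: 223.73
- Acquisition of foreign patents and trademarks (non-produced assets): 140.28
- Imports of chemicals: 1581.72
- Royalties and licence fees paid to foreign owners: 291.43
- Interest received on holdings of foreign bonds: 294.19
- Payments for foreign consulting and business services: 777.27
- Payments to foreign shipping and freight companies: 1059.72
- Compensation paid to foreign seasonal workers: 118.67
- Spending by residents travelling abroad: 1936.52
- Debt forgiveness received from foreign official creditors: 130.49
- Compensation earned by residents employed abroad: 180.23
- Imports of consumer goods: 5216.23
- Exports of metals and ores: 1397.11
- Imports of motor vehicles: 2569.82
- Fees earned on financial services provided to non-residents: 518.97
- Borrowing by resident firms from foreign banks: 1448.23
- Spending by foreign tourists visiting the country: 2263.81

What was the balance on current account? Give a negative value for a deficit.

-7620.63

Goods: -1581.72 - 5216.23 + 1397.11 - 2569.82 = -7970.66
Services: 1500.17 + 2263.81 - 291.43 - 777.27 - 1059.72 + 518.97 - 1936.52 = 218.01
Primary income: -118.67 + 294.19 + 180.23 = 355.75
Secondary income: -223.73
Current account = (-7970.66) + 218.01 + 355.75 + (-223.73) = -7620.63
(Excluded from the current account — capital account: acquisition of foreign patents and trademarks (non-produced assets) 140.28, debt forgiveness received from foreign official creditors 130.49; financial account: borrowing by resident firms from foreign banks 1448.23.)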